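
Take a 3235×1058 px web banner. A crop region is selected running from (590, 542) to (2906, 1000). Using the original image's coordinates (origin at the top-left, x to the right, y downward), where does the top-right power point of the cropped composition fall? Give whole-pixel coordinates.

Crop width = 2906 − 590 = 2316 px; one third is 772.00 px.
Crop height = 1000 − 542 = 458 px; one third is 152.67 px.
The top-right point is two-thirds across and one-third down within the crop:
x = 590 + 2 × 772.00 ≈ 2134; y = 542 + 1 × 152.67 ≈ 695.

(2134, 695)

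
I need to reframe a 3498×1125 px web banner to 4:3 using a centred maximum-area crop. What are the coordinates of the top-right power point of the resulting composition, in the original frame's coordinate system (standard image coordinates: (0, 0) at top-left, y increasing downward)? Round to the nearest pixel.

3498/1125 > 4/3, so the 4:3 crop keeps the full height 1125 and trims width to 1125 × 4/3 = 1500.00 px.
Left offset = (3498 − 1500.00)/2 = 999.00 px; top offset = 0.
Top-right is two-thirds across and one-third down within the crop:
x = 999.00 + 2 × 1500.00/3 ≈ 1999; y = 0.00 + 1 × 1125.00/3 ≈ 375.

x = 1999 px, y = 375 px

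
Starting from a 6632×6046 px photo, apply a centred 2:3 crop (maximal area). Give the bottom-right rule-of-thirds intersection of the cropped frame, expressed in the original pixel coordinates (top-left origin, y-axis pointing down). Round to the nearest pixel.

(3988, 4031)

6632/6046 > 2/3, so the 2:3 crop keeps the full height 6046 and trims width to 6046 × 2/3 = 4030.67 px.
Left offset = (6632 − 4030.67)/2 = 1300.67 px; top offset = 0.
Bottom-right is two-thirds across and two-thirds down within the crop:
x = 1300.67 + 2 × 4030.67/3 ≈ 3988; y = 0.00 + 2 × 6046.00/3 ≈ 4031.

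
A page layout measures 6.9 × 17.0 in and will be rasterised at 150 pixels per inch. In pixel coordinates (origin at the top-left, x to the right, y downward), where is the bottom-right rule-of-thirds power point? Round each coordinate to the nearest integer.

(690, 1700)

In pixels the canvas is 6.9 × 150 = 1035 wide and 17.0 × 150 = 2550 tall.
The bottom-right point is two-thirds across and two-thirds down:
x = 2 × 1035/3 ≈ 690; y = 2 × 2550/3 ≈ 1700.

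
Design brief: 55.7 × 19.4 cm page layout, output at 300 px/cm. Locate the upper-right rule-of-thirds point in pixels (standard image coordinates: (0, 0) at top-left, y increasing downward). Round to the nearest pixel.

In pixels the canvas is 55.7 × 300 = 16710 wide and 19.4 × 300 = 5820 tall.
The upper-right point is two-thirds across and one-third down:
x = 2 × 16710/3 ≈ 11140; y = 1 × 5820/3 ≈ 1940.

x = 11140 px, y = 1940 px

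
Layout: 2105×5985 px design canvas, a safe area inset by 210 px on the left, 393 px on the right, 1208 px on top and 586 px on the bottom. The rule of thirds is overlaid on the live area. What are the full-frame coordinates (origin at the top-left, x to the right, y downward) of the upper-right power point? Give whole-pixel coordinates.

Content width = 2105 − 210 − 393 = 1502 px; content height = 5985 − 1208 − 586 = 4191 px.
Upper-right is two-thirds across and one-third down within the live area.
x = 210 + 2 × 1502/3 = 210 + 1001.33 ≈ 1211
y = 1208 + 1 × 4191/3 = 1208 + 1397.00 ≈ 2605

(1211, 2605)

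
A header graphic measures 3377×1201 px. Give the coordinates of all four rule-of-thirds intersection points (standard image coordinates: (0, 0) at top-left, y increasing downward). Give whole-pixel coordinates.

(1126, 400), (2251, 400), (1126, 801), (2251, 801)

One third of 3377 is 1125.67; one third of 1201 is 400.33.
Vertical third lines at x = 1126 and x = 2251; horizontal third lines at y = 400 and y = 801.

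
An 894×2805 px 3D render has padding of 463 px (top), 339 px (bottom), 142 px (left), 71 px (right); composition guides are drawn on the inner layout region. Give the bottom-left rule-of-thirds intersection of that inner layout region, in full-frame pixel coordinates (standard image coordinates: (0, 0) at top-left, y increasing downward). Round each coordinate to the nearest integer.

Content width = 894 − 142 − 71 = 681 px; content height = 2805 − 463 − 339 = 2003 px.
Bottom-left is one-third across and two-thirds down within the inner layout region.
x = 142 + 1 × 681/3 = 142 + 227.00 ≈ 369
y = 463 + 2 × 2003/3 = 463 + 1335.33 ≈ 1798

(369, 1798)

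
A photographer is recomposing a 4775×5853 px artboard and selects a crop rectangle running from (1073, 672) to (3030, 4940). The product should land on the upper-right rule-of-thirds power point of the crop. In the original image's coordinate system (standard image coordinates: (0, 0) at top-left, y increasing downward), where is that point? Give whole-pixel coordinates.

x = 2378 px, y = 2095 px

Crop width = 3030 − 1073 = 1957 px; one third is 652.33 px.
Crop height = 4940 − 672 = 4268 px; one third is 1422.67 px.
The upper-right point is two-thirds across and one-third down within the crop:
x = 1073 + 2 × 652.33 ≈ 2378; y = 672 + 1 × 1422.67 ≈ 2095.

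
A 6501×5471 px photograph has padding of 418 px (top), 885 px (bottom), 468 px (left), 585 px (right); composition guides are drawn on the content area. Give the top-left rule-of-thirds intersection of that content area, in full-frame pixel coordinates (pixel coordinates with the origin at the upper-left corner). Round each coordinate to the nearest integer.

x = 2284 px, y = 1807 px

Content width = 6501 − 468 − 585 = 5448 px; content height = 5471 − 418 − 885 = 4168 px.
Top-left is one-third across and one-third down within the content area.
x = 468 + 1 × 5448/3 = 468 + 1816.00 ≈ 2284
y = 418 + 1 × 4168/3 = 418 + 1389.33 ≈ 1807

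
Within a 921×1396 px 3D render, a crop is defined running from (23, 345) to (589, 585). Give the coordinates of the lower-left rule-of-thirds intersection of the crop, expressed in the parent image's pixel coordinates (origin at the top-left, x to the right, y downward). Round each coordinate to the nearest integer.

Crop width = 589 − 23 = 566 px; one third is 188.67 px.
Crop height = 585 − 345 = 240 px; one third is 80.00 px.
The lower-left point is one-third across and two-thirds down within the crop:
x = 23 + 1 × 188.67 ≈ 212; y = 345 + 2 × 80.00 ≈ 505.

x = 212 px, y = 505 px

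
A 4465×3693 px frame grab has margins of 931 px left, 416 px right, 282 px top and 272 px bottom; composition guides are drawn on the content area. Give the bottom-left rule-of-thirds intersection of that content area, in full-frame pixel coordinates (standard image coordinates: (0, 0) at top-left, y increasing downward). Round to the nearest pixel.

x = 1970 px, y = 2375 px

Content width = 4465 − 931 − 416 = 3118 px; content height = 3693 − 282 − 272 = 3139 px.
Bottom-left is one-third across and two-thirds down within the content area.
x = 931 + 1 × 3118/3 = 931 + 1039.33 ≈ 1970
y = 282 + 2 × 3139/3 = 282 + 2092.67 ≈ 2375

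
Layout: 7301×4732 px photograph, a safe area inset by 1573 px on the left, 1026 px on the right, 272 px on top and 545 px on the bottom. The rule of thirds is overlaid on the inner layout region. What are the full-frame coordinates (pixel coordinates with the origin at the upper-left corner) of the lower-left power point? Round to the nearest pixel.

x = 3140 px, y = 2882 px

Content width = 7301 − 1573 − 1026 = 4702 px; content height = 4732 − 272 − 545 = 3915 px.
Lower-left is one-third across and two-thirds down within the inner layout region.
x = 1573 + 1 × 4702/3 = 1573 + 1567.33 ≈ 3140
y = 272 + 2 × 3915/3 = 272 + 2610.00 ≈ 2882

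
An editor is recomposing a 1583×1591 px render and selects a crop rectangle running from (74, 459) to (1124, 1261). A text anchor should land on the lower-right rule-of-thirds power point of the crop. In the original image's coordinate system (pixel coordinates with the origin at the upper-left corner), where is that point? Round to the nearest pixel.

Crop width = 1124 − 74 = 1050 px; one third is 350.00 px.
Crop height = 1261 − 459 = 802 px; one third is 267.33 px.
The lower-right point is two-thirds across and two-thirds down within the crop:
x = 74 + 2 × 350.00 ≈ 774; y = 459 + 2 × 267.33 ≈ 994.

x = 774 px, y = 994 px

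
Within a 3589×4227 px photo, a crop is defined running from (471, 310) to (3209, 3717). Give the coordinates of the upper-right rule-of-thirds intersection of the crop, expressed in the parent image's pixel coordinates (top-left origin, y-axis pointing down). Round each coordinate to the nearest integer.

Crop width = 3209 − 471 = 2738 px; one third is 912.67 px.
Crop height = 3717 − 310 = 3407 px; one third is 1135.67 px.
The upper-right point is two-thirds across and one-third down within the crop:
x = 471 + 2 × 912.67 ≈ 2296; y = 310 + 1 × 1135.67 ≈ 1446.

(2296, 1446)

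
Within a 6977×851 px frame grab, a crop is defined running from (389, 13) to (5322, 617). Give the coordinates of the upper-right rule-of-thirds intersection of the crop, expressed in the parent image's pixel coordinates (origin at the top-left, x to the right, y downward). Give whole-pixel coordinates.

(3678, 214)

Crop width = 5322 − 389 = 4933 px; one third is 1644.33 px.
Crop height = 617 − 13 = 604 px; one third is 201.33 px.
The upper-right point is two-thirds across and one-third down within the crop:
x = 389 + 2 × 1644.33 ≈ 3678; y = 13 + 1 × 201.33 ≈ 214.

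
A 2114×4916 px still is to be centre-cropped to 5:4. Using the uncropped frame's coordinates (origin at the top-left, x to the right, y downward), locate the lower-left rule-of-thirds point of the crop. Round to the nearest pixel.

(705, 2740)

2114/4916 < 5/4, so the 5:4 crop keeps the full width 2114 and trims height to 2114 × 4/5 = 1691.20 px.
Top offset = (4916 − 1691.20)/2 = 1612.40 px; left offset = 0.
Lower-left is one-third across and two-thirds down within the crop:
x = 0.00 + 1 × 2114.00/3 ≈ 705; y = 1612.40 + 2 × 1691.20/3 ≈ 2740.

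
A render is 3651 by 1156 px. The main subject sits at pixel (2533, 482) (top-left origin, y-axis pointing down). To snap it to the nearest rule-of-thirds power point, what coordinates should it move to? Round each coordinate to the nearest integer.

x = 2434 px, y = 385 px

Third lines: x ∈ {1217, 2434}, y ∈ {385, 771}.
2533 is closer to x = 2434; 482 is closer to y = 385.
So the nearest intersection is the upper-right power point.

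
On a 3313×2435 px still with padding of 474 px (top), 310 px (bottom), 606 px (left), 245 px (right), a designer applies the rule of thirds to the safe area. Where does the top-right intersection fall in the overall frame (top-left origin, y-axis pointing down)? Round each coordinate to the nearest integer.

x = 2247 px, y = 1024 px

Content width = 3313 − 606 − 245 = 2462 px; content height = 2435 − 474 − 310 = 1651 px.
Top-right is two-thirds across and one-third down within the safe area.
x = 606 + 2 × 2462/3 = 606 + 1641.33 ≈ 2247
y = 474 + 1 × 1651/3 = 474 + 550.33 ≈ 1024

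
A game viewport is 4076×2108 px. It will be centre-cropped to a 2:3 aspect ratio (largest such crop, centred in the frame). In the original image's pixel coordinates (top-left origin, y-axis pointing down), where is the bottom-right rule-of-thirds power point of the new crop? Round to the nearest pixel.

x = 2272 px, y = 1405 px

4076/2108 > 2/3, so the 2:3 crop keeps the full height 2108 and trims width to 2108 × 2/3 = 1405.33 px.
Left offset = (4076 − 1405.33)/2 = 1335.33 px; top offset = 0.
Bottom-right is two-thirds across and two-thirds down within the crop:
x = 1335.33 + 2 × 1405.33/3 ≈ 2272; y = 0.00 + 2 × 2108.00/3 ≈ 1405.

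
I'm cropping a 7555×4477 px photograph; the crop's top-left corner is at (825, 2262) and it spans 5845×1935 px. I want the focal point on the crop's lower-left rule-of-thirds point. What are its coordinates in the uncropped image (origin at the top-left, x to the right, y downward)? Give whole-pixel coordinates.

One third of the crop width 5845 is 1948.33 px.
One third of the crop height 1935 is 645.00 px.
The lower-left point is one-third across and two-thirds down within the crop:
x = 825 + 1 × 1948.33 ≈ 2773; y = 2262 + 2 × 645.00 ≈ 3552.

x = 2773 px, y = 3552 px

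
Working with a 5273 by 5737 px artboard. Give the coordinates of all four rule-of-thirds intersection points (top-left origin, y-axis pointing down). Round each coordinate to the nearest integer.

One third of 5273 is 1757.67; one third of 5737 is 1912.33.
Vertical third lines at x = 1758 and x = 3515; horizontal third lines at y = 1912 and y = 3825.

(1758, 1912), (3515, 1912), (1758, 3825), (3515, 3825)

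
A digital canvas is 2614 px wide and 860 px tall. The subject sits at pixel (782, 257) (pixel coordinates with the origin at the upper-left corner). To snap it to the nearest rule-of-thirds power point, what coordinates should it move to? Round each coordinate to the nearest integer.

(871, 287)

Third lines: x ∈ {871, 1743}, y ∈ {287, 573}.
782 is closer to x = 871; 257 is closer to y = 287.
So the nearest intersection is the upper-left power point.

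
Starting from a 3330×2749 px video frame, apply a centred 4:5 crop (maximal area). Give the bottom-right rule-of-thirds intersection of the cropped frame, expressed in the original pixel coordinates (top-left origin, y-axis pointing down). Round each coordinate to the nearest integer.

(2032, 1833)

3330/2749 > 4/5, so the 4:5 crop keeps the full height 2749 and trims width to 2749 × 4/5 = 2199.20 px.
Left offset = (3330 − 2199.20)/2 = 565.40 px; top offset = 0.
Bottom-right is two-thirds across and two-thirds down within the crop:
x = 565.40 + 2 × 2199.20/3 ≈ 2032; y = 0.00 + 2 × 2749.00/3 ≈ 1833.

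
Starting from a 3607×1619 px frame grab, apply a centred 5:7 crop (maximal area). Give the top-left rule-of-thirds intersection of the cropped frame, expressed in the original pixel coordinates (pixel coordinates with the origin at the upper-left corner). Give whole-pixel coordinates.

3607/1619 > 5/7, so the 5:7 crop keeps the full height 1619 and trims width to 1619 × 5/7 = 1156.43 px.
Left offset = (3607 − 1156.43)/2 = 1225.29 px; top offset = 0.
Top-left is one-third across and one-third down within the crop:
x = 1225.29 + 1 × 1156.43/3 ≈ 1611; y = 0.00 + 1 × 1619.00/3 ≈ 540.

(1611, 540)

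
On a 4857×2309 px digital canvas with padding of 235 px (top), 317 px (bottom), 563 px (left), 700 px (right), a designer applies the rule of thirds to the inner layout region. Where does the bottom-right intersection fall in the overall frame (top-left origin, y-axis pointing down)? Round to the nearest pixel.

(2959, 1406)

Content width = 4857 − 563 − 700 = 3594 px; content height = 2309 − 235 − 317 = 1757 px.
Bottom-right is two-thirds across and two-thirds down within the inner layout region.
x = 563 + 2 × 3594/3 = 563 + 2396.00 ≈ 2959
y = 235 + 2 × 1757/3 = 235 + 1171.33 ≈ 1406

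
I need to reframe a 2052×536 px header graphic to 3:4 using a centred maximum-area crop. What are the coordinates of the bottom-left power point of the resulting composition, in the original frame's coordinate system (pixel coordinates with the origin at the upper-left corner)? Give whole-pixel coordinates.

2052/536 > 3/4, so the 3:4 crop keeps the full height 536 and trims width to 536 × 3/4 = 402.00 px.
Left offset = (2052 − 402.00)/2 = 825.00 px; top offset = 0.
Bottom-left is one-third across and two-thirds down within the crop:
x = 825.00 + 1 × 402.00/3 ≈ 959; y = 0.00 + 2 × 536.00/3 ≈ 357.

x = 959 px, y = 357 px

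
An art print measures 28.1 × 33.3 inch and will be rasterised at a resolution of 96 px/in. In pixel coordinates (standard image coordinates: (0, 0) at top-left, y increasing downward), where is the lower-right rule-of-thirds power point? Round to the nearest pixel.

In pixels the canvas is 28.1 × 96 = 2697.6 wide and 33.3 × 96 = 3196.8 tall.
The lower-right point is two-thirds across and two-thirds down:
x = 2 × 2697.6/3 ≈ 1798; y = 2 × 3196.8/3 ≈ 2131.

x = 1798 px, y = 2131 px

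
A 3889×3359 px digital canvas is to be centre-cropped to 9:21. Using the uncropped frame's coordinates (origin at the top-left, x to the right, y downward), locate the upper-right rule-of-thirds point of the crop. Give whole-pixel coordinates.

(2184, 1120)

3889/3359 > 9/21, so the 9:21 crop keeps the full height 3359 and trims width to 3359 × 9/21 = 1439.57 px.
Left offset = (3889 − 1439.57)/2 = 1224.71 px; top offset = 0.
Upper-right is two-thirds across and one-third down within the crop:
x = 1224.71 + 2 × 1439.57/3 ≈ 2184; y = 0.00 + 1 × 3359.00/3 ≈ 1120.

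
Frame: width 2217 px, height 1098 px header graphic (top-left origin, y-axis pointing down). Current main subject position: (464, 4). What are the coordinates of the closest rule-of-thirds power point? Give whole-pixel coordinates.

Third lines: x ∈ {739, 1478}, y ∈ {366, 732}.
464 is closer to x = 739; 4 is closer to y = 366.
So the nearest intersection is the upper-left power point.

x = 739 px, y = 366 px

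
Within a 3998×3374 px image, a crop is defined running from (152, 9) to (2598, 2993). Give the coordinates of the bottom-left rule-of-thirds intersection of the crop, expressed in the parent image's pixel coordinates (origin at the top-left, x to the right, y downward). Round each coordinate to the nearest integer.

x = 967 px, y = 1998 px

Crop width = 2598 − 152 = 2446 px; one third is 815.33 px.
Crop height = 2993 − 9 = 2984 px; one third is 994.67 px.
The bottom-left point is one-third across and two-thirds down within the crop:
x = 152 + 1 × 815.33 ≈ 967; y = 9 + 2 × 994.67 ≈ 1998.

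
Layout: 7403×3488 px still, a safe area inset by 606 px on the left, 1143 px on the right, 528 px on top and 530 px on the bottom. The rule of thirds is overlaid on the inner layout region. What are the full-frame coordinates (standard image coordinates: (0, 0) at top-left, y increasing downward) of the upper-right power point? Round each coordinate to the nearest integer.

x = 4375 px, y = 1338 px

Content width = 7403 − 606 − 1143 = 5654 px; content height = 3488 − 528 − 530 = 2430 px.
Upper-right is two-thirds across and one-third down within the inner layout region.
x = 606 + 2 × 5654/3 = 606 + 3769.33 ≈ 4375
y = 528 + 1 × 2430/3 = 528 + 810.00 ≈ 1338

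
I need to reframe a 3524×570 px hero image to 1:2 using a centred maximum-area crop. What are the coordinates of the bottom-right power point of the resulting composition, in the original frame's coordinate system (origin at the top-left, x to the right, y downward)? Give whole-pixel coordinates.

x = 1810 px, y = 380 px

3524/570 > 1/2, so the 1:2 crop keeps the full height 570 and trims width to 570 × 1/2 = 285.00 px.
Left offset = (3524 − 285.00)/2 = 1619.50 px; top offset = 0.
Bottom-right is two-thirds across and two-thirds down within the crop:
x = 1619.50 + 2 × 285.00/3 ≈ 1810; y = 0.00 + 2 × 570.00/3 ≈ 380.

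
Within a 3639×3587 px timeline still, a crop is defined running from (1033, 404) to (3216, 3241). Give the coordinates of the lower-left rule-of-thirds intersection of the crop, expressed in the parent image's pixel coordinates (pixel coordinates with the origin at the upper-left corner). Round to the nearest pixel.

(1761, 2295)

Crop width = 3216 − 1033 = 2183 px; one third is 727.67 px.
Crop height = 3241 − 404 = 2837 px; one third is 945.67 px.
The lower-left point is one-third across and two-thirds down within the crop:
x = 1033 + 1 × 727.67 ≈ 1761; y = 404 + 2 × 945.67 ≈ 2295.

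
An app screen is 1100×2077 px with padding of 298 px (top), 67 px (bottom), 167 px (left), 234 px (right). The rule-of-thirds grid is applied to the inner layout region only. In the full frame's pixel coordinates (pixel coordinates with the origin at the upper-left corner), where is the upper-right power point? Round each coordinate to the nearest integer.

Content width = 1100 − 167 − 234 = 699 px; content height = 2077 − 298 − 67 = 1712 px.
Upper-right is two-thirds across and one-third down within the inner layout region.
x = 167 + 2 × 699/3 = 167 + 466.00 ≈ 633
y = 298 + 1 × 1712/3 = 298 + 570.67 ≈ 869

(633, 869)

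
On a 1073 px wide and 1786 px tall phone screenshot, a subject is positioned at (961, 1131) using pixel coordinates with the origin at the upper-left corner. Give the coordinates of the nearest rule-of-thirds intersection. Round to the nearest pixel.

(715, 1191)

Third lines: x ∈ {358, 715}, y ∈ {595, 1191}.
961 is closer to x = 715; 1131 is closer to y = 1191.
So the nearest intersection is the lower-right power point.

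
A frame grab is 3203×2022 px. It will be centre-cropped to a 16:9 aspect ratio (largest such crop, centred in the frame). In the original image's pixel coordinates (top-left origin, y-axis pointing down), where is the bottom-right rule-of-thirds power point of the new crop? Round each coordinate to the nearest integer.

(2135, 1311)

3203/2022 < 16/9, so the 16:9 crop keeps the full width 3203 and trims height to 3203 × 9/16 = 1801.69 px.
Top offset = (2022 − 1801.69)/2 = 110.16 px; left offset = 0.
Bottom-right is two-thirds across and two-thirds down within the crop:
x = 0.00 + 2 × 3203.00/3 ≈ 2135; y = 110.16 + 2 × 1801.69/3 ≈ 1311.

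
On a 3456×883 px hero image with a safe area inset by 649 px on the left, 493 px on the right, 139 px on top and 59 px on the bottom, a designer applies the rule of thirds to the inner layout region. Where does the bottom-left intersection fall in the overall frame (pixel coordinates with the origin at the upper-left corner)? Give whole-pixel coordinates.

(1420, 596)

Content width = 3456 − 649 − 493 = 2314 px; content height = 883 − 139 − 59 = 685 px.
Bottom-left is one-third across and two-thirds down within the inner layout region.
x = 649 + 1 × 2314/3 = 649 + 771.33 ≈ 1420
y = 139 + 2 × 685/3 = 139 + 456.67 ≈ 596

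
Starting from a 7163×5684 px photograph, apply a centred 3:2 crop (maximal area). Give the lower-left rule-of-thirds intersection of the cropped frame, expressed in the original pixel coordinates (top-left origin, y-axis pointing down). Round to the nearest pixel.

7163/5684 < 3/2, so the 3:2 crop keeps the full width 7163 and trims height to 7163 × 2/3 = 4775.33 px.
Top offset = (5684 − 4775.33)/2 = 454.33 px; left offset = 0.
Lower-left is one-third across and two-thirds down within the crop:
x = 0.00 + 1 × 7163.00/3 ≈ 2388; y = 454.33 + 2 × 4775.33/3 ≈ 3638.

(2388, 3638)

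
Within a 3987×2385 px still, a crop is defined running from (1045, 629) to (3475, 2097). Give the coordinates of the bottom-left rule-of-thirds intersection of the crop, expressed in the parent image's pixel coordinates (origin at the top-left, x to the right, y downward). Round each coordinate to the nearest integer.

(1855, 1608)

Crop width = 3475 − 1045 = 2430 px; one third is 810.00 px.
Crop height = 2097 − 629 = 1468 px; one third is 489.33 px.
The bottom-left point is one-third across and two-thirds down within the crop:
x = 1045 + 1 × 810.00 ≈ 1855; y = 629 + 2 × 489.33 ≈ 1608.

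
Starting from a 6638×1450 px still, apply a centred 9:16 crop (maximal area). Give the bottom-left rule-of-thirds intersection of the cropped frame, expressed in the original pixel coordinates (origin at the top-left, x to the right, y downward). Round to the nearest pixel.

6638/1450 > 9/16, so the 9:16 crop keeps the full height 1450 and trims width to 1450 × 9/16 = 815.62 px.
Left offset = (6638 − 815.62)/2 = 2911.19 px; top offset = 0.
Bottom-left is one-third across and two-thirds down within the crop:
x = 2911.19 + 1 × 815.62/3 ≈ 3183; y = 0.00 + 2 × 1450.00/3 ≈ 967.

x = 3183 px, y = 967 px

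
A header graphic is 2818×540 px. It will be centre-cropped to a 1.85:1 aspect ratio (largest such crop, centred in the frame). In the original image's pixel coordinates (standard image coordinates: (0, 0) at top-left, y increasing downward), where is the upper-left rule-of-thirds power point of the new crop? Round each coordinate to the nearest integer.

(1243, 180)

2818/540 > 1.85/1, so the 1.85:1 crop keeps the full height 540 and trims width to 540 × 1.85/1 = 999.00 px.
Left offset = (2818 − 999.00)/2 = 909.50 px; top offset = 0.
Upper-left is one-third across and one-third down within the crop:
x = 909.50 + 1 × 999.00/3 ≈ 1243; y = 0.00 + 1 × 540.00/3 ≈ 180.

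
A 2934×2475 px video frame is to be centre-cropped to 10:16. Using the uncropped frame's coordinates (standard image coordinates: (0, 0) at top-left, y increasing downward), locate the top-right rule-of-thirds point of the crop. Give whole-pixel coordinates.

(1725, 825)

2934/2475 > 10/16, so the 10:16 crop keeps the full height 2475 and trims width to 2475 × 10/16 = 1546.88 px.
Left offset = (2934 − 1546.88)/2 = 693.56 px; top offset = 0.
Top-right is two-thirds across and one-third down within the crop:
x = 693.56 + 2 × 1546.88/3 ≈ 1725; y = 0.00 + 1 × 2475.00/3 ≈ 825.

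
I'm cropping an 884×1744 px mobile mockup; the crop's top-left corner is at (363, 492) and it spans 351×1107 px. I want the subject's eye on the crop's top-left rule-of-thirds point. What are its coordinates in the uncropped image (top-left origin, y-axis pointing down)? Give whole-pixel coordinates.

(480, 861)

One third of the crop width 351 is 117.00 px.
One third of the crop height 1107 is 369.00 px.
The top-left point is one-third across and one-third down within the crop:
x = 363 + 1 × 117.00 ≈ 480; y = 492 + 1 × 369.00 ≈ 861.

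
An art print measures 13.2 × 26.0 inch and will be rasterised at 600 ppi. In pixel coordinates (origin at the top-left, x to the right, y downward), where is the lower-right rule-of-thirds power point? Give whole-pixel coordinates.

(5280, 10400)

In pixels the canvas is 13.2 × 600 = 7920 wide and 26.0 × 600 = 15600 tall.
The lower-right point is two-thirds across and two-thirds down:
x = 2 × 7920/3 ≈ 5280; y = 2 × 15600/3 ≈ 10400.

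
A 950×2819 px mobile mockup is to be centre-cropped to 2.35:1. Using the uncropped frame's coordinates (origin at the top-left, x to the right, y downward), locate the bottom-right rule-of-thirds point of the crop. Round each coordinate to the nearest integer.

950/2819 < 2.35/1, so the 2.35:1 crop keeps the full width 950 and trims height to 950 × 1/2.35 = 404.26 px.
Top offset = (2819 − 404.26)/2 = 1207.37 px; left offset = 0.
Bottom-right is two-thirds across and two-thirds down within the crop:
x = 0.00 + 2 × 950.00/3 ≈ 633; y = 1207.37 + 2 × 404.26/3 ≈ 1477.

(633, 1477)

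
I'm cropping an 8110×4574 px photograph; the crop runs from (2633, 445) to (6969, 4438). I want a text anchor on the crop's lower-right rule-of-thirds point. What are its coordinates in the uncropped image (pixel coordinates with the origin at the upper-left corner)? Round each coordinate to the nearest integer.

Crop width = 6969 − 2633 = 4336 px; one third is 1445.33 px.
Crop height = 4438 − 445 = 3993 px; one third is 1331.00 px.
The lower-right point is two-thirds across and two-thirds down within the crop:
x = 2633 + 2 × 1445.33 ≈ 5524; y = 445 + 2 × 1331.00 ≈ 3107.

(5524, 3107)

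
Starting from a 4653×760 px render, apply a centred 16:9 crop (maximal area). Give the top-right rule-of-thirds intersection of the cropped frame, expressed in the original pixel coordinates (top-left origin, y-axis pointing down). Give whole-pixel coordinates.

4653/760 > 16/9, so the 16:9 crop keeps the full height 760 and trims width to 760 × 16/9 = 1351.11 px.
Left offset = (4653 − 1351.11)/2 = 1650.94 px; top offset = 0.
Top-right is two-thirds across and one-third down within the crop:
x = 1650.94 + 2 × 1351.11/3 ≈ 2552; y = 0.00 + 1 × 760.00/3 ≈ 253.

x = 2552 px, y = 253 px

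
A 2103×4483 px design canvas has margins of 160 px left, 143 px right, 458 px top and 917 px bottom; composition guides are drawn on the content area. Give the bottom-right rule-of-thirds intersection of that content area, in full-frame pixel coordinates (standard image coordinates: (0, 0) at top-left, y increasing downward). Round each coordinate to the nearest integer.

(1360, 2530)

Content width = 2103 − 160 − 143 = 1800 px; content height = 4483 − 458 − 917 = 3108 px.
Bottom-right is two-thirds across and two-thirds down within the content area.
x = 160 + 2 × 1800/3 = 160 + 1200.00 ≈ 1360
y = 458 + 2 × 3108/3 = 458 + 2072.00 ≈ 2530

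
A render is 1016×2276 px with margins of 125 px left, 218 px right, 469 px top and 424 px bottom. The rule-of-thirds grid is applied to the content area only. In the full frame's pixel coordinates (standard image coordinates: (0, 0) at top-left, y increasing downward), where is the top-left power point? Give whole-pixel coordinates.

Content width = 1016 − 125 − 218 = 673 px; content height = 2276 − 469 − 424 = 1383 px.
Top-left is one-third across and one-third down within the content area.
x = 125 + 1 × 673/3 = 125 + 224.33 ≈ 349
y = 469 + 1 × 1383/3 = 469 + 461.00 ≈ 930

(349, 930)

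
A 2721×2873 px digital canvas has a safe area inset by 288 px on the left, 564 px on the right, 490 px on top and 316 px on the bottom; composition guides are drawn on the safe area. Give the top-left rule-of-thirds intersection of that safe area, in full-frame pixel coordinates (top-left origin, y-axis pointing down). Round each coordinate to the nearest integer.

(911, 1179)

Content width = 2721 − 288 − 564 = 1869 px; content height = 2873 − 490 − 316 = 2067 px.
Top-left is one-third across and one-third down within the safe area.
x = 288 + 1 × 1869/3 = 288 + 623.00 ≈ 911
y = 490 + 1 × 2067/3 = 490 + 689.00 ≈ 1179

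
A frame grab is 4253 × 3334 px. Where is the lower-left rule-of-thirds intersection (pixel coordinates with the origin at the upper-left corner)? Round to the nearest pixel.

The lower-left point sits one-third of the way across and two-thirds of the way down.
x = 1 × 4253/3 ≈ 1418; y = 2 × 3334/3 ≈ 2223.

(1418, 2223)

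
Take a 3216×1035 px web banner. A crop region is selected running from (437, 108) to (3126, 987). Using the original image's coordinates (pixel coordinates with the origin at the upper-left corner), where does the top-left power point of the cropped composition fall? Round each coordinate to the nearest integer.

(1333, 401)

Crop width = 3126 − 437 = 2689 px; one third is 896.33 px.
Crop height = 987 − 108 = 879 px; one third is 293.00 px.
The top-left point is one-third across and one-third down within the crop:
x = 437 + 1 × 896.33 ≈ 1333; y = 108 + 1 × 293.00 ≈ 401.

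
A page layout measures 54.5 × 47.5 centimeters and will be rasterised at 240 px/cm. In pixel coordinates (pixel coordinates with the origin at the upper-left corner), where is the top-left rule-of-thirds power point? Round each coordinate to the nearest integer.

(4360, 3800)

In pixels the canvas is 54.5 × 240 = 13080 wide and 47.5 × 240 = 11400 tall.
The top-left point is one-third across and one-third down:
x = 1 × 13080/3 ≈ 4360; y = 1 × 11400/3 ≈ 3800.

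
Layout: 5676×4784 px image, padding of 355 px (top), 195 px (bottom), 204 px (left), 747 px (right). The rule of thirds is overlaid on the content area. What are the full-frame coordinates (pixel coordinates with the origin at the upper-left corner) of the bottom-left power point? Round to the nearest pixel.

Content width = 5676 − 204 − 747 = 4725 px; content height = 4784 − 355 − 195 = 4234 px.
Bottom-left is one-third across and two-thirds down within the content area.
x = 204 + 1 × 4725/3 = 204 + 1575.00 ≈ 1779
y = 355 + 2 × 4234/3 = 355 + 2822.67 ≈ 3178

x = 1779 px, y = 3178 px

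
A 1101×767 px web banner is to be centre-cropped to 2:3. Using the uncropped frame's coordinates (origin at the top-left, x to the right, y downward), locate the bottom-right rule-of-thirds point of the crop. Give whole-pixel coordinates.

x = 636 px, y = 511 px

1101/767 > 2/3, so the 2:3 crop keeps the full height 767 and trims width to 767 × 2/3 = 511.33 px.
Left offset = (1101 − 511.33)/2 = 294.83 px; top offset = 0.
Bottom-right is two-thirds across and two-thirds down within the crop:
x = 294.83 + 2 × 511.33/3 ≈ 636; y = 0.00 + 2 × 767.00/3 ≈ 511.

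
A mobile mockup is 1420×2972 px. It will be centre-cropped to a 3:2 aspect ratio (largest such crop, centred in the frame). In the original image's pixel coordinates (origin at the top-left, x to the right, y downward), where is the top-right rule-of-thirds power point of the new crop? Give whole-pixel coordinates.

1420/2972 < 3/2, so the 3:2 crop keeps the full width 1420 and trims height to 1420 × 2/3 = 946.67 px.
Top offset = (2972 − 946.67)/2 = 1012.67 px; left offset = 0.
Top-right is two-thirds across and one-third down within the crop:
x = 0.00 + 2 × 1420.00/3 ≈ 947; y = 1012.67 + 1 × 946.67/3 ≈ 1328.

x = 947 px, y = 1328 px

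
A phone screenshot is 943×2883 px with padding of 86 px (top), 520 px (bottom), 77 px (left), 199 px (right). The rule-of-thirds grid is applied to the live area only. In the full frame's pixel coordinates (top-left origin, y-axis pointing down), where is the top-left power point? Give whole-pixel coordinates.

Content width = 943 − 77 − 199 = 667 px; content height = 2883 − 86 − 520 = 2277 px.
Top-left is one-third across and one-third down within the live area.
x = 77 + 1 × 667/3 = 77 + 222.33 ≈ 299
y = 86 + 1 × 2277/3 = 86 + 759.00 ≈ 845

(299, 845)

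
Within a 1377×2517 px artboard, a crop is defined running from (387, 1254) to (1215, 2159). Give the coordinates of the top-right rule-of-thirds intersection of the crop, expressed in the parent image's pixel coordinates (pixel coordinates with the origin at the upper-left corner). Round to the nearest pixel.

Crop width = 1215 − 387 = 828 px; one third is 276.00 px.
Crop height = 2159 − 1254 = 905 px; one third is 301.67 px.
The top-right point is two-thirds across and one-third down within the crop:
x = 387 + 2 × 276.00 ≈ 939; y = 1254 + 1 × 301.67 ≈ 1556.

(939, 1556)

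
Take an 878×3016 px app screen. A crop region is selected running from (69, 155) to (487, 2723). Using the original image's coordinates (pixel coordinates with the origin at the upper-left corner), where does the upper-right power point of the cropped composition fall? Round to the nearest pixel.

(348, 1011)

Crop width = 487 − 69 = 418 px; one third is 139.33 px.
Crop height = 2723 − 155 = 2568 px; one third is 856.00 px.
The upper-right point is two-thirds across and one-third down within the crop:
x = 69 + 2 × 139.33 ≈ 348; y = 155 + 1 × 856.00 ≈ 1011.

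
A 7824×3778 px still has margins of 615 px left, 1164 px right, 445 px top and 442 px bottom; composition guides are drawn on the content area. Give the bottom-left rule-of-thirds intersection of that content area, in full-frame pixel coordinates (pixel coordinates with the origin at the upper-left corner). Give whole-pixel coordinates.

(2630, 2372)

Content width = 7824 − 615 − 1164 = 6045 px; content height = 3778 − 445 − 442 = 2891 px.
Bottom-left is one-third across and two-thirds down within the content area.
x = 615 + 1 × 6045/3 = 615 + 2015.00 ≈ 2630
y = 445 + 2 × 2891/3 = 445 + 1927.33 ≈ 2372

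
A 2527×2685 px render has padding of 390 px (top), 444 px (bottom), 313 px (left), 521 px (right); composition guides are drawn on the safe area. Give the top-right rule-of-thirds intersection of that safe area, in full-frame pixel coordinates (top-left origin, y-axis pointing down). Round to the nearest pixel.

(1442, 1007)

Content width = 2527 − 313 − 521 = 1693 px; content height = 2685 − 390 − 444 = 1851 px.
Top-right is two-thirds across and one-third down within the safe area.
x = 313 + 2 × 1693/3 = 313 + 1128.67 ≈ 1442
y = 390 + 1 × 1851/3 = 390 + 617.00 ≈ 1007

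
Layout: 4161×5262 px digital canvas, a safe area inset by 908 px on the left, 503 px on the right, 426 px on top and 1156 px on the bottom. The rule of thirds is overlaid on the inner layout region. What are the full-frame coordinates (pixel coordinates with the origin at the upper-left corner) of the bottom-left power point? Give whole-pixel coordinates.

(1825, 2879)

Content width = 4161 − 908 − 503 = 2750 px; content height = 5262 − 426 − 1156 = 3680 px.
Bottom-left is one-third across and two-thirds down within the inner layout region.
x = 908 + 1 × 2750/3 = 908 + 916.67 ≈ 1825
y = 426 + 2 × 3680/3 = 426 + 2453.33 ≈ 2879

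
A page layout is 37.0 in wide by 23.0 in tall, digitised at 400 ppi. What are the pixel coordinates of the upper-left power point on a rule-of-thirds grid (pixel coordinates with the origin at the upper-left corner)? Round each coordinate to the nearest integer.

x = 4933 px, y = 3067 px

In pixels the canvas is 37.0 × 400 = 14800 wide and 23.0 × 400 = 9200 tall.
The upper-left point is one-third across and one-third down:
x = 1 × 14800/3 ≈ 4933; y = 1 × 9200/3 ≈ 3067.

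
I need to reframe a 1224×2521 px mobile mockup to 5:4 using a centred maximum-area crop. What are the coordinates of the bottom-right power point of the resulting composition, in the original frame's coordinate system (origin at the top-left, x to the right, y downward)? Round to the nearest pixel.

x = 816 px, y = 1424 px

1224/2521 < 5/4, so the 5:4 crop keeps the full width 1224 and trims height to 1224 × 4/5 = 979.20 px.
Top offset = (2521 − 979.20)/2 = 770.90 px; left offset = 0.
Bottom-right is two-thirds across and two-thirds down within the crop:
x = 0.00 + 2 × 1224.00/3 ≈ 816; y = 770.90 + 2 × 979.20/3 ≈ 1424.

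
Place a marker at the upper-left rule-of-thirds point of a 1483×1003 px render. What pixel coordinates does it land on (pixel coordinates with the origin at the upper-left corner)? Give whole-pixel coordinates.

(494, 334)

The upper-left point sits one-third of the way across and one-third of the way down.
x = 1 × 1483/3 ≈ 494; y = 1 × 1003/3 ≈ 334.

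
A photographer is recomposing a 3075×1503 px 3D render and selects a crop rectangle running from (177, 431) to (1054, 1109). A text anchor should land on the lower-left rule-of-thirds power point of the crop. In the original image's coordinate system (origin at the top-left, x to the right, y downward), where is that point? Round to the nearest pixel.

(469, 883)

Crop width = 1054 − 177 = 877 px; one third is 292.33 px.
Crop height = 1109 − 431 = 678 px; one third is 226.00 px.
The lower-left point is one-third across and two-thirds down within the crop:
x = 177 + 1 × 292.33 ≈ 469; y = 431 + 2 × 226.00 ≈ 883.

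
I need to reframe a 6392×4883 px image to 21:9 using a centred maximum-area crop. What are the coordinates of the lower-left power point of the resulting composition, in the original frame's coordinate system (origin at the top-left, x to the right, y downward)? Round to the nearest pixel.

6392/4883 < 21/9, so the 21:9 crop keeps the full width 6392 and trims height to 6392 × 9/21 = 2739.43 px.
Top offset = (4883 − 2739.43)/2 = 1071.79 px; left offset = 0.
Lower-left is one-third across and two-thirds down within the crop:
x = 0.00 + 1 × 6392.00/3 ≈ 2131; y = 1071.79 + 2 × 2739.43/3 ≈ 2898.

x = 2131 px, y = 2898 px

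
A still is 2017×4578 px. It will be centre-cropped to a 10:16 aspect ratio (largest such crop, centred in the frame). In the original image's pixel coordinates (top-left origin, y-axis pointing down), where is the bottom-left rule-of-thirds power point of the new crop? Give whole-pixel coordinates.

x = 672 px, y = 2827 px

2017/4578 < 10/16, so the 10:16 crop keeps the full width 2017 and trims height to 2017 × 16/10 = 3227.20 px.
Top offset = (4578 − 3227.20)/2 = 675.40 px; left offset = 0.
Bottom-left is one-third across and two-thirds down within the crop:
x = 0.00 + 1 × 2017.00/3 ≈ 672; y = 675.40 + 2 × 3227.20/3 ≈ 2827.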